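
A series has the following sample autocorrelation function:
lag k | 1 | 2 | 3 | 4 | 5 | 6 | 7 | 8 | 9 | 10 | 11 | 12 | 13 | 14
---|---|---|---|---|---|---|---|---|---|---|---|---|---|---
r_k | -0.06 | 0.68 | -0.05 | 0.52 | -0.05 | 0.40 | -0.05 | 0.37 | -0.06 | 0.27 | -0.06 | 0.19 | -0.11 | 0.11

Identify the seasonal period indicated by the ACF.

2

The largest autocorrelation is r_2 = 0.68, with weaker echoes at lags 4 (0.52), 6 (0.40), 8 (0.37), 10 (0.27) and 12 (0.19); the remaining lags stay at or below 0.11.
The dominant spike at lag 2 indicates a seasonal period of 2.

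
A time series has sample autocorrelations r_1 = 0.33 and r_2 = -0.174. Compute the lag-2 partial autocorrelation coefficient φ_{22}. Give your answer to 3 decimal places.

φ_{22} = (r_2 − r_1²) / (1 − r_1²)
r_1² = (0.33)² = 0.1089
Numerator = -0.174 − 0.1089 = -0.2829; denominator = 1 − 0.1089 = 0.8911
φ_{22} = -0.2829 / 0.8911 = -0.317

-0.317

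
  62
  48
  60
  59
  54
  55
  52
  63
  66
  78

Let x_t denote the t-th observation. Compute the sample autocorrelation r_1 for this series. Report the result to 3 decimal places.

0.229

Mean x̄ = (62 + 48 + 60 + 59 + 54 + 55 + 52 + 63 + 66 + 78)/10 = 59.7000
Numerator Σ_{t=1}^{9}(x_t−x̄)(x_{t+1}−x̄) = 147.0100
Denominator Σ(x_t−x̄)² = 642.1000
r_1 = 147.0100 / 642.1000 = 0.229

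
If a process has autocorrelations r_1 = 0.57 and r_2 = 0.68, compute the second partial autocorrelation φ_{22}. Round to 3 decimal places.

φ_{22} = (r_2 − r_1²) / (1 − r_1²)
r_1² = (0.57)² = 0.3249
Numerator = 0.68 − 0.3249 = 0.3551; denominator = 1 − 0.3249 = 0.6751
φ_{22} = 0.3551 / 0.6751 = 0.526

0.526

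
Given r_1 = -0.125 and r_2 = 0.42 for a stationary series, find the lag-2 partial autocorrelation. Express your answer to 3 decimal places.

0.411

φ_{22} = (r_2 − r_1²) / (1 − r_1²)
r_1² = (-0.125)² = 0.015625
Numerator = 0.42 − 0.0156 = 0.4044; denominator = 1 − 0.0156 = 0.9844
φ_{22} = 0.4044 / 0.9844 = 0.411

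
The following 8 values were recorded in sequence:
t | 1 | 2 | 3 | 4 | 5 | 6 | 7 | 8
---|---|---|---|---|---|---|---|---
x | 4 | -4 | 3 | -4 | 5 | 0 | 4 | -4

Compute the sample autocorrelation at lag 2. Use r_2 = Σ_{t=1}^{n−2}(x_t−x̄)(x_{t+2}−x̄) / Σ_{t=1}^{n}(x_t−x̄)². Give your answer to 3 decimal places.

Mean x̄ = (4 − 4 + 3 − 4 + 5 + 0 + 4 − 4)/8 = 0.5000
Deviations from mean: 3.5000, -4.5000, 2.5000, -4.5000, 4.5000, -0.5000, 3.5000, -4.5000
Σ(x_t−x̄)(x_{t+2}−x̄) = (8.7500) + (20.2500) + (11.2500) + (2.2500) + (15.7500) + (2.2500) = 60.5000
Denominator Σ(x_t−x̄)² = 112.0000
r_2 = 60.5000 / 112.0000 = 0.540

0.540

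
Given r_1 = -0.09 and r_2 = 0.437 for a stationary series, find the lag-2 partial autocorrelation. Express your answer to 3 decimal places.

0.432

φ_{22} = (r_2 − r_1²) / (1 − r_1²)
r_1² = (-0.09)² = 0.0081
Numerator = 0.437 − 0.0081 = 0.4289; denominator = 1 − 0.0081 = 0.9919
φ_{22} = 0.4289 / 0.9919 = 0.432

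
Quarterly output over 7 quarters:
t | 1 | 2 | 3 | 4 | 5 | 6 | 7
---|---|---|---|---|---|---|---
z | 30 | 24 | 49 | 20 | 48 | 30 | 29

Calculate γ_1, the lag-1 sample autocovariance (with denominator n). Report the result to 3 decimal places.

Mean z̄ = (30 + 24 + 49 + 20 + 48 + 30 + 29)/7 = 32.8571
Σ_{t=1}^{6}(z_t−z̄)(z_{t+1}−z̄) = -552.1633
γ_1 = -552.1633 / 7 = -78.880

-78.880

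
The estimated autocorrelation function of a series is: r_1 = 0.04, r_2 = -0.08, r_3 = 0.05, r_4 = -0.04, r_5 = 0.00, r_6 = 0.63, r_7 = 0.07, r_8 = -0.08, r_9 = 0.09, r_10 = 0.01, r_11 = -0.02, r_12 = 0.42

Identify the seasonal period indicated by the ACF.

6

The largest autocorrelation is r_6 = 0.63, with a weaker echo at lag 12 (0.42); the remaining lags stay at or below 0.09.
The dominant spike at lag 6 indicates a seasonal period of 6.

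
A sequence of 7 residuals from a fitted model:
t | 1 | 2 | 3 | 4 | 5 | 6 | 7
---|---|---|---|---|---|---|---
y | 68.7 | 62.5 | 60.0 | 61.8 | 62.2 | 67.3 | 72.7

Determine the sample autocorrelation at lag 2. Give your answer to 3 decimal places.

Mean ȳ = (68.7 + 62.5 + 60.0 + 61.8 + 62.2 + 67.3 + 72.7)/7 = 65.0286
Deviations from mean: 3.6714, -2.5286, -5.0286, -3.2286, -2.8286, 2.2714, 7.6714
Numerator Σ_{t=1}^{5}(y_t−ȳ)(y_{t+2}−ȳ) = -25.1073
Denominator Σ(y_t−ȳ)² = 127.5943
r_2 = -25.1073 / 127.5943 = -0.197

-0.197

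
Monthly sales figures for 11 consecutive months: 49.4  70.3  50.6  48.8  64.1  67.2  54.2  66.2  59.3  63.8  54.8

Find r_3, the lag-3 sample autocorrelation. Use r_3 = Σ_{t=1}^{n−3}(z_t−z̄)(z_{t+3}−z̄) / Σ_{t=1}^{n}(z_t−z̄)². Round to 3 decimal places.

Mean z̄ = (49.4 + 70.3 + 50.6 + 48.8 + 64.1 + 67.2 + 54.2 + 66.2 + 59.3 + 63.8 + 54.8)/11 = 58.9727
Numerator Σ_{t=1}^{8}(z_t−z̄)(z_{t+3}−z̄) = 121.6778
Denominator Σ(z_t−z̄)² = 603.3418
r_3 = 121.6778 / 603.3418 = 0.202

0.202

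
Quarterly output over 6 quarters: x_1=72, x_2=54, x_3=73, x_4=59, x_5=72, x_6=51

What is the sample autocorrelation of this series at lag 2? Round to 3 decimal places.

0.519

Mean x̄ = (72 + 54 + 73 + 59 + 72 + 51)/6 = 63.5000
Deviations from mean: 8.5000, -9.5000, 9.5000, -4.5000, 8.5000, -12.5000
Σ(x_t−x̄)(x_{t+2}−x̄) = (80.7500) + (42.7500) + (80.7500) + (56.2500) = 260.5000
Denominator Σ(x_t−x̄)² = 501.5000
r_2 = 260.5000 / 501.5000 = 0.519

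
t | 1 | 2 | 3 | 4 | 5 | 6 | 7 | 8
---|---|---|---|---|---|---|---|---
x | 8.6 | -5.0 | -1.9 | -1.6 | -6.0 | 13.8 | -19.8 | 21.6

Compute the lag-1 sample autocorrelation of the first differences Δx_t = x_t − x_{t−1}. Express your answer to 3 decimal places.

-0.631

First differences Δx: -13.6, 3.1, 0.3, -4.4, 19.8, -33.6, 41.4
Mean of differences = 1.8571
Numerator Σ(Δx_t−Δx̄)(Δx_{t+1}−Δx̄) = -2161.9533
Denominator Σ(Δx_t−Δx̄)² = 3424.8371
r_1(Δx) = -2161.9533 / 3424.8371 = -0.631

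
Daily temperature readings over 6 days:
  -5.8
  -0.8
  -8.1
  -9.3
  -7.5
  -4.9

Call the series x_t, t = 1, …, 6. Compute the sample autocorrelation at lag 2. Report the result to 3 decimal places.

Mean x̄ = (-5.8 − 0.8 − 8.1 − 9.3 − 7.5 − 4.9)/6 = -6.0667
Deviations from mean: 0.2667, 5.2667, -2.0333, -3.2333, -1.4333, 1.1667
Numerator Σ_{t=1}^{4}(x_t−x̄)(x_{t+2}−x̄) = -18.4289
Denominator Σ(x_t−x̄)² = 45.8133
r_2 = -18.4289 / 45.8133 = -0.402

-0.402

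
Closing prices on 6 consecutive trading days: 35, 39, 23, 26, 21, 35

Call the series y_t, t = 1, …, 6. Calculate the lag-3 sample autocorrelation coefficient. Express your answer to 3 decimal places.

-0.492

Mean ȳ = (35 + 39 + 23 + 26 + 21 + 35)/6 = 29.8333
Deviations from mean: 5.1667, 9.1667, -6.8333, -3.8333, -8.8333, 5.1667
Numerator Σ_{t=1}^{3}(y_t−ȳ)(y_{t+3}−ȳ) = -136.0833
Denominator Σ(y_t−ȳ)² = 276.8333
r_3 = -136.0833 / 276.8333 = -0.492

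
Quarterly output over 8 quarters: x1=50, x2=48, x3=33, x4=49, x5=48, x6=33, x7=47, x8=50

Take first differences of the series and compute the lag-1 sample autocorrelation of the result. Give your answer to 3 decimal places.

-0.414

First differences Δx: -2, -15, 16, -1, -15, 14, 3
Mean of differences = 0.0000
Numerator Σ(Δx_t−Δx̄)(Δx_{t+1}−Δx̄) = -379.0000
Denominator Σ(Δx_t−Δx̄)² = 916.0000
r_1(Δx) = -379.0000 / 916.0000 = -0.414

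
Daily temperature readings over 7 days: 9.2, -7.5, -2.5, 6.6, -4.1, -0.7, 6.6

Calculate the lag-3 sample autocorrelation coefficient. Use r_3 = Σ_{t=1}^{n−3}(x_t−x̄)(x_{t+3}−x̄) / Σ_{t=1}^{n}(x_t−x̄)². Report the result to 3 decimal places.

0.518

Mean x̄ = (9.2 − 7.5 − 2.5 + 6.6 − 4.1 − 0.7 + 6.6)/7 = 1.0857
Deviations from mean: 8.1143, -8.5857, -3.5857, 5.5143, -5.1857, -1.7857, 5.5143
Numerator Σ_{t=1}^{4}(x_t−x̄)(x_{t+3}−x̄) = 126.0780
Denominator Σ(x_t−x̄)² = 243.3086
r_3 = 126.0780 / 243.3086 = 0.518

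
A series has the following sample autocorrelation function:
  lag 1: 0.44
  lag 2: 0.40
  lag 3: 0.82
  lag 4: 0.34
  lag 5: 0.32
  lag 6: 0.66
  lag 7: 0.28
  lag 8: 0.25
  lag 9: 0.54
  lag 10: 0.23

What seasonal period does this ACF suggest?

3

The largest autocorrelation is r_3 = 0.82, with weaker echoes at lags 6 (0.66) and 9 (0.54); the remaining lags stay at or below 0.44. The elevated value at lag 1 (0.44), dropping to 0.40 at lag 2, reflects decaying short-term dependence rather than seasonality.
The dominant spike at lag 3 indicates a seasonal period of 3.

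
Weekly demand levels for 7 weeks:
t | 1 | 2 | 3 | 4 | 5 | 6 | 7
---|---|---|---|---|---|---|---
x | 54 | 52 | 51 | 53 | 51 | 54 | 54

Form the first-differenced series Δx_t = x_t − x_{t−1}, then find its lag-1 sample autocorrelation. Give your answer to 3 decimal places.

First differences Δx: -2, -1, 2, -2, 3, 0
Mean of differences = 0.0000
Numerator Σ(Δx_t−Δx̄)(Δx_{t+1}−Δx̄) = -10.0000
Denominator Σ(Δx_t−Δx̄)² = 22.0000
r_1(Δx) = -10.0000 / 22.0000 = -0.455

-0.455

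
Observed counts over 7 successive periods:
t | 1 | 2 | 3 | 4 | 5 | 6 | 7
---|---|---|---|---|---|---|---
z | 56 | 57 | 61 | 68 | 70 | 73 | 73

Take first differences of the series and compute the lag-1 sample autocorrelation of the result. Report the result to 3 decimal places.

-0.044

First differences Δz: 1, 4, 7, 2, 3, 0
Mean of differences = 2.8333
Numerator Σ(Δz_t−Δz̄)(Δz_{t+1}−Δz̄) = -1.3611
Denominator Σ(Δz_t−Δz̄)² = 30.8333
r_1(Δz) = -1.3611 / 30.8333 = -0.044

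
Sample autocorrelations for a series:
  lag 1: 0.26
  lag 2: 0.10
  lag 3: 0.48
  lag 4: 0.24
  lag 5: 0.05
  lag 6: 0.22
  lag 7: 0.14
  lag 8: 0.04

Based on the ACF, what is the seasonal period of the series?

The largest autocorrelation is r_3 = 0.48; the remaining lags stay at or below 0.26. The elevated value at lag 1 (0.26), dropping to 0.10 at lag 2, reflects decaying short-term dependence rather than seasonality.
The dominant spike at lag 3 indicates a seasonal period of 3.

3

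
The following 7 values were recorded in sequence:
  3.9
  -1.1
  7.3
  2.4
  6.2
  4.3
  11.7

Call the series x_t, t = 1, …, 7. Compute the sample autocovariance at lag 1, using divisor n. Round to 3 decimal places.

Mean x̄ = (3.9 − 1.1 + 7.3 + 2.4 + 6.2 + 4.3 + 11.7)/7 = 4.9571
Deviations: -1.0571, -6.0571, 2.3429, -2.5571, 1.2429, -0.6571, 6.7429
Σ_{t=1}^{6}(x_t−x̄)(x_{t+1}−x̄) = -22.2047
γ_1 = -22.2047 / 7 = -3.172

-3.172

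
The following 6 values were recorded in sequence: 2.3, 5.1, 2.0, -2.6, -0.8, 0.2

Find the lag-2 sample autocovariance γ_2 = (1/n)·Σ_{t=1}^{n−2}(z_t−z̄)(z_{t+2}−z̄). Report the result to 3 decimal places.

-2.049

Mean z̄ = (2.3 + 5.1 + 2.0 − 2.6 − 0.8 + 0.2)/6 = 1.0333
Deviations: 1.2667, 4.0667, 0.9667, -3.6333, -1.8333, -0.8333
Σ_{t=1}^{4}(z_t−z̄)(z_{t+2}−z̄) = -12.2956
γ_2 = -12.2956 / 6 = -2.049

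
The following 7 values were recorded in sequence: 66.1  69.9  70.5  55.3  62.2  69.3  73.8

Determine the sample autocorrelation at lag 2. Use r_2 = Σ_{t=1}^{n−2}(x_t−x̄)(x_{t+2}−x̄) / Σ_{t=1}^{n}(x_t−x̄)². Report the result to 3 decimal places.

-0.504

Mean x̄ = (66.1 + 69.9 + 70.5 + 55.3 + 62.2 + 69.3 + 73.8)/7 = 66.7286
Numerator Σ_{t=1}^{5}(x_t−x̄)(x_{t+2}−x̄) = -117.1059
Denominator Σ(x_t−x̄)² = 232.4143
r_2 = -117.1059 / 232.4143 = -0.504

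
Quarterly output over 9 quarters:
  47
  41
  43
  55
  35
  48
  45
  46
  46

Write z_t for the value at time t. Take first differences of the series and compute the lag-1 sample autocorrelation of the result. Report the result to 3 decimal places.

First differences Δz: -6, 2, 12, -20, 13, -3, 1, 0
Mean of differences = -0.1250
Numerator Σ(Δz_t−Δz̄)(Δz_{t+1}−Δz̄) = -529.3906
Denominator Σ(Δz_t−Δz̄)² = 762.8750
r_1(Δz) = -529.3906 / 762.8750 = -0.694

-0.694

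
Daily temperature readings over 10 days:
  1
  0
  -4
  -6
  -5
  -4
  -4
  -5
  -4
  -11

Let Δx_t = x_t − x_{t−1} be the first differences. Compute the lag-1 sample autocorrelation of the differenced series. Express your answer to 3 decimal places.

First differences Δx: -1, -4, -2, 1, 1, 0, -1, 1, -7
Mean of differences = -1.3333
Numerator Σ(Δx_t−Δx̄)(Δx_{t+1}−Δx̄) = -4.1111
Denominator Σ(Δx_t−Δx̄)² = 58.0000
r_1(Δx) = -4.1111 / 58.0000 = -0.071

-0.071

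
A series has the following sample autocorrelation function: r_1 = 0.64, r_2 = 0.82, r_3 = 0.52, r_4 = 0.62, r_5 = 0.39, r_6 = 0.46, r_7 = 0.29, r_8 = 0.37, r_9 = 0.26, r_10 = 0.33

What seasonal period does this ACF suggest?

The largest autocorrelation is r_2 = 0.82; the remaining lags stay at or below 0.64.
The dominant spike at lag 2 indicates a seasonal period of 2.

2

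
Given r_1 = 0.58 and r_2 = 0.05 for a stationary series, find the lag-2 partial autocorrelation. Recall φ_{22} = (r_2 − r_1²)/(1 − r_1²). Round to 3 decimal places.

φ_{22} = (r_2 − r_1²) / (1 − r_1²)
r_1² = (0.58)² = 0.3364
Numerator = 0.05 − 0.3364 = -0.2864; denominator = 1 − 0.3364 = 0.6636
φ_{22} = -0.2864 / 0.6636 = -0.432

-0.432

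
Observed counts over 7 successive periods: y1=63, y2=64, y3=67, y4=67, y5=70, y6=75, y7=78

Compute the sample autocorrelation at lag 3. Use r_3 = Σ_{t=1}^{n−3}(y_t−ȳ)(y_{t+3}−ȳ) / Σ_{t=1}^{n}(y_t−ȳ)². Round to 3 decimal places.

-0.122

Mean ȳ = (63 + 64 + 67 + 67 + 70 + 75 + 78)/7 = 69.1429
Deviations from mean: -6.1429, -5.1429, -2.1429, -2.1429, 0.8571, 5.8571, 8.8571
Numerator Σ_{t=1}^{4}(y_t−ȳ)(y_{t+3}−ȳ) = -22.7755
Denominator Σ(y_t−ȳ)² = 186.8571
r_3 = -22.7755 / 186.8571 = -0.122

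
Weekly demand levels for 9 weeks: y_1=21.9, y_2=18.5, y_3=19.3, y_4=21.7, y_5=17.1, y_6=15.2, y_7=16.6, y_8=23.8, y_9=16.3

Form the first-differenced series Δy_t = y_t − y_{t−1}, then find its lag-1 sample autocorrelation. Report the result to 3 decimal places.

-0.312

First differences Δy: -3.4, 0.8, 2.4, -4.6, -1.9, 1.4, 7.2, -7.5
Mean of differences = -0.7000
Numerator Σ(Δy_t−Δȳ)(Δy_{t+1}−Δȳ) = -46.4600
Denominator Σ(Δy_t−Δȳ)² = 148.8600
r_1(Δy) = -46.4600 / 148.8600 = -0.312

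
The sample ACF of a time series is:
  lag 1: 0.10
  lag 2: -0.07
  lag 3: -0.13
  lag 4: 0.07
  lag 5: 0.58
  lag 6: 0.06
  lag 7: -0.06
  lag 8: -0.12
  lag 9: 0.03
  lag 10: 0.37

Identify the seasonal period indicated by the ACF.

5

The largest autocorrelation is r_5 = 0.58, with a weaker echo at lag 10 (0.37); the remaining lags stay at or below 0.10.
The dominant spike at lag 5 indicates a seasonal period of 5.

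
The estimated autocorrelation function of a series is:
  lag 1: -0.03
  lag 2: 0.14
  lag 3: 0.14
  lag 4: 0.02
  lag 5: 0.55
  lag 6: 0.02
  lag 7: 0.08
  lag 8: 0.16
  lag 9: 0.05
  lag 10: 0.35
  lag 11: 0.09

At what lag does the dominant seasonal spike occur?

5

The largest autocorrelation is r_5 = 0.55, with a weaker echo at lag 10 (0.35); the remaining lags stay at or below 0.16.
The dominant spike at lag 5 indicates a seasonal period of 5.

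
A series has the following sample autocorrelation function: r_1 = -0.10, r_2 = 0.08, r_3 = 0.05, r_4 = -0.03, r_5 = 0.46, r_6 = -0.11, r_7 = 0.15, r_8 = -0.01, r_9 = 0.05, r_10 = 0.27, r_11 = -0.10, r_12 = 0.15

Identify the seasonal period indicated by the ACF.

5

The largest autocorrelation is r_5 = 0.46, with a weaker echo at lag 10 (0.27); the remaining lags stay at or below 0.15.
The dominant spike at lag 5 indicates a seasonal period of 5.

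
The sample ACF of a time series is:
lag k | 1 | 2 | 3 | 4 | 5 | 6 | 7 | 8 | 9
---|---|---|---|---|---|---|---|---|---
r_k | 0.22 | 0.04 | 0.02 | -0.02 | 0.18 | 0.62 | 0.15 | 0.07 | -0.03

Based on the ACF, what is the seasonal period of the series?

The largest autocorrelation is r_6 = 0.62; the remaining lags stay at or below 0.22. The elevated value at lag 1 (0.22), dropping to 0.04 at lag 2, reflects decaying short-term dependence rather than seasonality.
The dominant spike at lag 6 indicates a seasonal period of 6.

6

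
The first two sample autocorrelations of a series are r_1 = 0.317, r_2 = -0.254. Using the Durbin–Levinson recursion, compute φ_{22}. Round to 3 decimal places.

-0.394

φ_{22} = (r_2 − r_1²) / (1 − r_1²)
r_1² = (0.317)² = 0.100489
Numerator = -0.254 − 0.1005 = -0.3545; denominator = 1 − 0.1005 = 0.8995
φ_{22} = -0.3545 / 0.8995 = -0.394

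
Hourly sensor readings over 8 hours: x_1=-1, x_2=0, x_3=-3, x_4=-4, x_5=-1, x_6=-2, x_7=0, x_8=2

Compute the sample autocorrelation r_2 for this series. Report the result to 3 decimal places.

-0.152

Mean x̄ = (-1 + 0 − 3 − 4 − 1 − 2 + 0 + 2)/8 = -1.1250
Deviations from mean: 0.1250, 1.1250, -1.8750, -2.8750, 0.1250, -0.8750, 1.1250, 3.1250
Numerator Σ_{t=1}^{6}(x_t−x̄)(x_{t+2}−x̄) = -3.7813
Denominator Σ(x_t−x̄)² = 24.8750
r_2 = -3.7813 / 24.8750 = -0.152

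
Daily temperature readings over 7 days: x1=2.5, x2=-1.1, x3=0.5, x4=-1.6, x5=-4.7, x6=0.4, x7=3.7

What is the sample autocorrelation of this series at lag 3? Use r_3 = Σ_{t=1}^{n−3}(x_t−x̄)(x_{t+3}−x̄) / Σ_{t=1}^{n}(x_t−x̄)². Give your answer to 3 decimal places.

Mean x̄ = (2.5 − 1.1 + 0.5 − 1.6 − 4.7 + 0.4 + 3.7)/7 = -0.0429
Σ(x_t−x̄)(x_{t+3}−x̄) = (-3.9596) + (4.9233) + (0.2404) + (-5.8282) = -4.6241
Denominator Σ(x_t−x̄)² = 46.1971
r_3 = -4.6241 / 46.1971 = -0.100

-0.100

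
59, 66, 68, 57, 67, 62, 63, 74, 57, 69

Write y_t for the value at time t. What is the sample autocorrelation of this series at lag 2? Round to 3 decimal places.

0.087

Mean ȳ = (59 + 66 + 68 + 57 + 67 + 62 + 63 + 74 + 57 + 69)/10 = 64.2000
Numerator Σ_{t=1}^{8}(y_t−ȳ)(y_{t+2}−ȳ) = 24.5200
Denominator Σ(y_t−ȳ)² = 281.6000
r_2 = 24.5200 / 281.6000 = 0.087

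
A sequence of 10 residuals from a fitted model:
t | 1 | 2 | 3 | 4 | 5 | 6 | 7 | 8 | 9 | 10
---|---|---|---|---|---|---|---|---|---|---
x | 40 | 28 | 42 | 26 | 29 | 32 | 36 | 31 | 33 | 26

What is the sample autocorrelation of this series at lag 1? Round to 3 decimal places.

Mean x̄ = (40 + 28 + 42 + 26 + 29 + 32 + 36 + 31 + 33 + 26)/10 = 32.3000
Numerator Σ_{t=1}^{9}(x_t−x̄)(x_{t+1}−x̄) = -125.3900
Denominator Σ(x_t−x̄)² = 278.1000
r_1 = -125.3900 / 278.1000 = -0.451

-0.451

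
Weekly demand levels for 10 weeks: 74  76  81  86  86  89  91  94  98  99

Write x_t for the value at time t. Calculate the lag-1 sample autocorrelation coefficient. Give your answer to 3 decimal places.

0.692

Mean x̄ = (74 + 76 + 81 + 86 + 86 + 89 + 91 + 94 + 98 + 99)/10 = 87.4000
Numerator Σ_{t=1}^{9}(x_t−x̄)(x_{t+1}−x̄) = 456.8400
Denominator Σ(x_t−x̄)² = 660.4000
r_1 = 456.8400 / 660.4000 = 0.692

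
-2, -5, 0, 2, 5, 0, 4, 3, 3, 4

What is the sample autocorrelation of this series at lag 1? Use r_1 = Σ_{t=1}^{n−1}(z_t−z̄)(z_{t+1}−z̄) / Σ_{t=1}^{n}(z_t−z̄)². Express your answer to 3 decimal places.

Mean z̄ = (-2 − 5 + 0 + 2 + 5 + 0 + 4 + 3 + 3 + 4)/10 = 1.4000
Numerator Σ_{t=1}^{9}(z_t−z̄)(z_{t+1}−z̄) = 34.2400
Denominator Σ(z_t−z̄)² = 88.4000
r_1 = 34.2400 / 88.4000 = 0.387

0.387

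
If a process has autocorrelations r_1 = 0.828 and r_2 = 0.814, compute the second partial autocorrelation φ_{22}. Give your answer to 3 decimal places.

0.408

φ_{22} = (r_2 − r_1²) / (1 − r_1²)
r_1² = (0.828)² = 0.685584
Numerator = 0.814 − 0.6856 = 0.1284; denominator = 1 − 0.6856 = 0.3144
φ_{22} = 0.1284 / 0.3144 = 0.408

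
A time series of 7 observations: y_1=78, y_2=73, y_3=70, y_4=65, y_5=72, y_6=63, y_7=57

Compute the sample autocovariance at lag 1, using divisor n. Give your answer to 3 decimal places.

10.866

Mean ȳ = (78 + 73 + 70 + 65 + 72 + 63 + 57)/7 = 68.2857
Deviations: 9.7143, 4.7143, 1.7143, -3.2857, 3.7143, -5.2857, -11.2857
Σ_{t=1}^{6}(y_t−ȳ)(y_{t+1}−ȳ) = 76.0612
γ_1 = 76.0612 / 7 = 10.866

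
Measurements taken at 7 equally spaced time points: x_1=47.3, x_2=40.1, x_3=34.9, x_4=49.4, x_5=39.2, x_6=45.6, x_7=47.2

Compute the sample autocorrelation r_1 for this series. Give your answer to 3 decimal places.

-0.362

Mean x̄ = (47.3 + 40.1 + 34.9 + 49.4 + 39.2 + 45.6 + 47.2)/7 = 43.3857
Deviations from mean: 3.9143, -3.2857, -8.4857, 6.0143, -4.1857, 2.2143, 3.8143
Numerator Σ_{t=1}^{6}(x_t−x̄)(x_{t+1}−x̄) = -62.0116
Denominator Σ(x_t−x̄)² = 171.2686
r_1 = -62.0116 / 171.2686 = -0.362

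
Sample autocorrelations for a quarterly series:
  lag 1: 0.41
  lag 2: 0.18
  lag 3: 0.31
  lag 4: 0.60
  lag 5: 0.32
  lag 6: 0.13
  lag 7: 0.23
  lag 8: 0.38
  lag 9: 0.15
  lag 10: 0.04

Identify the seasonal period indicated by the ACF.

4

The largest autocorrelation is r_4 = 0.60; the remaining lags stay at or below 0.41. The elevated value at lag 1 (0.41), dropping to 0.18 at lag 2, reflects decaying short-term dependence rather than seasonality.
The dominant spike at lag 4 indicates a seasonal period of 4.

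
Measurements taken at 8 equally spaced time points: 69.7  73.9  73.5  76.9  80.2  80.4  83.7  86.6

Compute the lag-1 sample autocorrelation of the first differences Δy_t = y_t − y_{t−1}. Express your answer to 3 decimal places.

First differences Δy: 4.2, -0.4, 3.4, 3.3, 0.2, 3.3, 2.9
Mean of differences = 2.4143
Numerator Σ(Δy_t−Δȳ)(Δy_{t+1}−Δȳ) = -10.4188
Denominator Σ(Δy_t−Δȳ)² = 18.7886
r_1(Δy) = -10.4188 / 18.7886 = -0.555

-0.555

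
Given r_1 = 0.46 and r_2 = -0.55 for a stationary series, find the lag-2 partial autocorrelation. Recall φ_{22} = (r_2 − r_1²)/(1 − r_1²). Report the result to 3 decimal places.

-0.966

φ_{22} = (r_2 − r_1²) / (1 − r_1²)
r_1² = (0.46)² = 0.2116
Numerator = -0.55 − 0.2116 = -0.7616; denominator = 1 − 0.2116 = 0.7884
φ_{22} = -0.7616 / 0.7884 = -0.966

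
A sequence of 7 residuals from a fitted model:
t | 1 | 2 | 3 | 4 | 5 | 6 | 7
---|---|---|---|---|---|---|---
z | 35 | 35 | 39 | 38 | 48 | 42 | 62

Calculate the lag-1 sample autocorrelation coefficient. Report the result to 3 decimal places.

0.114

Mean z̄ = (35 + 35 + 39 + 38 + 48 + 42 + 62)/7 = 42.7143
Deviations from mean: -7.7143, -7.7143, -3.7143, -4.7143, 5.2857, -0.7143, 19.2857
Σ(z_t−z̄)(z_{t+1}−z̄) = (59.5102) + (28.6531) + (17.5102) + (-24.9184) + (-3.7755) + (-13.7755) = 63.2041
Denominator Σ(z_t−z̄)² = 555.4286
r_1 = 63.2041 / 555.4286 = 0.114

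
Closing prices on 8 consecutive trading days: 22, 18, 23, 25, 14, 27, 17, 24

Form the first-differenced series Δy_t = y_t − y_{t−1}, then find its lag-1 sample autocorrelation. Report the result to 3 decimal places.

-0.775

First differences Δy: -4, 5, 2, -11, 13, -10, 7
Mean of differences = 0.2857
Numerator Σ(Δy_t−Δȳ)(Δy_{t+1}−Δȳ) = -374.7959
Denominator Σ(Δy_t−Δȳ)² = 483.4286
r_1(Δy) = -374.7959 / 483.4286 = -0.775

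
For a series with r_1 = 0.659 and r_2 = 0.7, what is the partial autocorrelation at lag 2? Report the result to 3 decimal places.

φ_{22} = (r_2 − r_1²) / (1 − r_1²)
r_1² = (0.659)² = 0.434281
Numerator = 0.7 − 0.4343 = 0.2657; denominator = 1 − 0.4343 = 0.5657
φ_{22} = 0.2657 / 0.5657 = 0.470

0.470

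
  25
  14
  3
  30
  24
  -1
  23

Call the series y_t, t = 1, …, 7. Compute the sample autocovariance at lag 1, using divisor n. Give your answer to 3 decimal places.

Mean ȳ = (25 + 14 + 3 + 30 + 24 − 1 + 23)/7 = 16.8571
Σ_{t=1}^{6}(y_t−ȳ)(y_{t+1}−ȳ) = -309.1633
γ_1 = -309.1633 / 7 = -44.166

-44.166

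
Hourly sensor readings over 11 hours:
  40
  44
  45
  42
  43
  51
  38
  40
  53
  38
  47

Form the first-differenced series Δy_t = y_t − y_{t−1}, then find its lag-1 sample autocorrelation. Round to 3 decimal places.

-0.578

First differences Δy: 4, 1, -3, 1, 8, -13, 2, 13, -15, 9
Mean of differences = 0.7000
Numerator Σ(Δy_t−Δȳ)(Δy_{t+1}−Δȳ) = -424.2900
Denominator Σ(Δy_t−Δȳ)² = 734.1000
r_1(Δy) = -424.2900 / 734.1000 = -0.578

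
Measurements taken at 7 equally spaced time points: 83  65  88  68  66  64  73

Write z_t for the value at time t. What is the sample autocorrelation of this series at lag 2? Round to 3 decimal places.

Mean z̄ = (83 + 65 + 88 + 68 + 66 + 64 + 73)/7 = 72.4286
Deviations from mean: 10.5714, -7.4286, 15.5714, -4.4286, -6.4286, -8.4286, 0.5714
Σ(z_t−z̄)(z_{t+2}−z̄) = (164.6122) + (32.8980) + (-100.1020) + (37.3265) + (-3.6735) = 131.0612
Denominator Σ(z_t−z̄)² = 541.7143
r_2 = 131.0612 / 541.7143 = 0.242

0.242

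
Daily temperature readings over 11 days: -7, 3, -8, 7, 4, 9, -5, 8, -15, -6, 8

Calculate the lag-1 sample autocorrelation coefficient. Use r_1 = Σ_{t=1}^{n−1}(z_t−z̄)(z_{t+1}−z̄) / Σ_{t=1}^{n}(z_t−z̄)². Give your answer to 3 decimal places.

Mean z̄ = (-7 + 3 − 8 + 7 + 4 + 9 − 5 + 8 − 15 − 6 + 8)/11 = -0.1818
Numerator Σ_{t=1}^{10}(z_t−z̄)(z_{t+1}−z̄) = -200.5785
Denominator Σ(z_t−z̄)² = 681.6364
r_1 = -200.5785 / 681.6364 = -0.294

-0.294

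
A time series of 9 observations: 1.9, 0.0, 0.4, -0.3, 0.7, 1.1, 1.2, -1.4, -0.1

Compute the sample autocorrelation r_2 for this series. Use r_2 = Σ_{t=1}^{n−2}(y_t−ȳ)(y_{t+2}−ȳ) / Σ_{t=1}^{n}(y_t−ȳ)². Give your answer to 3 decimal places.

-0.213

Mean ȳ = (1.9 + 0.0 + 0.4 − 0.3 + 0.7 + 1.1 + 1.2 − 1.4 − 0.1)/9 = 0.3889
Σ(y_t−ȳ)(y_{t+2}−ȳ) = (0.0168) + (0.2679) + (0.0035) + (-0.4899) + (0.2523) + (-1.2721) + (-0.3965) = -1.6180
Denominator Σ(y_t−ȳ)² = 7.6089
r_2 = -1.6180 / 7.6089 = -0.213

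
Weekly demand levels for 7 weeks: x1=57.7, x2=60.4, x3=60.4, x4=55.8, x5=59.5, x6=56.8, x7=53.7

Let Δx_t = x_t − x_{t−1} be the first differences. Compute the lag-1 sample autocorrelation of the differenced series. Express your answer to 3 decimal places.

First differences Δx: 2.7, 0.0, -4.6, 3.7, -2.7, -3.1
Mean of differences = -0.6667
Numerator Σ(Δx_t−Δx̄)(Δx_{t+1}−Δx̄) = -21.4844
Denominator Σ(Δx_t−Δx̄)² = 56.3733
r_1(Δx) = -21.4844 / 56.3733 = -0.381

-0.381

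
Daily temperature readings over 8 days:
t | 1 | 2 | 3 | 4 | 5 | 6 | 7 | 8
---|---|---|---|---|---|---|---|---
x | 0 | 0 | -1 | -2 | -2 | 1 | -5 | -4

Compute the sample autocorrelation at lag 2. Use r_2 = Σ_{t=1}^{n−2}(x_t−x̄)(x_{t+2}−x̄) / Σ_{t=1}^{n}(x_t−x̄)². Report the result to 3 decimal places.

-0.194

Mean x̄ = (0 + 0 − 1 − 2 − 2 + 1 − 5 − 4)/8 = -1.6250
Deviations from mean: 1.6250, 1.6250, 0.6250, -0.3750, -0.3750, 2.6250, -3.3750, -2.3750
Σ(x_t−x̄)(x_{t+2}−x̄) = (1.0156) + (-0.6094) + (-0.2344) + (-0.9844) + (1.2656) + (-6.2344) = -5.7813
Denominator Σ(x_t−x̄)² = 29.8750
r_2 = -5.7813 / 29.8750 = -0.194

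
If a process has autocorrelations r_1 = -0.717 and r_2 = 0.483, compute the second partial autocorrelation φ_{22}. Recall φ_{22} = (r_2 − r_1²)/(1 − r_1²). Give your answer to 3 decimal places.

φ_{22} = (r_2 − r_1²) / (1 − r_1²)
r_1² = (-0.717)² = 0.514089
Numerator = 0.483 − 0.5141 = -0.0311; denominator = 1 − 0.5141 = 0.4859
φ_{22} = -0.0311 / 0.4859 = -0.064

-0.064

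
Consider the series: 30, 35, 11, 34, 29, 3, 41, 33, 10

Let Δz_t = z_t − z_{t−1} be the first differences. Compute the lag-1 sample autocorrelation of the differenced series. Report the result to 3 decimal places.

First differences Δz: 5, -24, 23, -5, -26, 38, -8, -23
Mean of differences = -2.5000
Numerator Σ(Δz_t−Δz̄)(Δz_{t+1}−Δz̄) = -1776.2500
Denominator Σ(Δz_t−Δz̄)² = 3818.0000
r_1(Δz) = -1776.2500 / 3818.0000 = -0.465

-0.465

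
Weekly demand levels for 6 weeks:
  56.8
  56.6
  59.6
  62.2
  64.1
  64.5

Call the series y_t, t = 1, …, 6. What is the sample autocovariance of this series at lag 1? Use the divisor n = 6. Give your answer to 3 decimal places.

6.141

Mean ȳ = (56.8 + 56.6 + 59.6 + 62.2 + 64.1 + 64.5)/6 = 60.6333
Σ_{t=1}^{5}(y_t−ȳ)(y_{t+1}−ȳ) = 36.8456
γ_1 = 36.8456 / 6 = 6.141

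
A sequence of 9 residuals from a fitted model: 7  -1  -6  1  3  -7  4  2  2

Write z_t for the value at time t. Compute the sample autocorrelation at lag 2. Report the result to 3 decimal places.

Mean z̄ = (7 − 1 − 6 + 1 + 3 − 7 + 4 + 2 + 2)/9 = 0.5556
Numerator Σ_{t=1}^{7}(z_t−z̄)(z_{t+2}−z̄) = -59.8395
Denominator Σ(z_t−z̄)² = 166.2222
r_2 = -59.8395 / 166.2222 = -0.360

-0.360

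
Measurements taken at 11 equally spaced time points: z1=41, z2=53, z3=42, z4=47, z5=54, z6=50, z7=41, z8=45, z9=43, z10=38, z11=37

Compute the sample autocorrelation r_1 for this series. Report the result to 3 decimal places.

0.163

Mean z̄ = (41 + 53 + 42 + 47 + 54 + 50 + 41 + 45 + 43 + 38 + 37)/11 = 44.6364
Numerator Σ_{t=1}^{10}(z_t−z̄)(z_{t+1}−z̄) = 53.7769
Denominator Σ(z_t−z̄)² = 330.5455
r_1 = 53.7769 / 330.5455 = 0.163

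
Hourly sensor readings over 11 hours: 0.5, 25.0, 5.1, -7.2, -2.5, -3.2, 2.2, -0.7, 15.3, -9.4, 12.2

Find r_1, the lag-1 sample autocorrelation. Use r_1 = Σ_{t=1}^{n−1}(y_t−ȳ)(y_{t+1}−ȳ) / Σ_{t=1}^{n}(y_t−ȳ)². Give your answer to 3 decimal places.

Mean ȳ = (0.5 + 25.0 + 5.1 − 7.2 − 2.5 − 3.2 + 2.2 − 0.7 + 15.3 − 9.4 + 12.2)/11 = 3.3909
Numerator Σ_{t=1}^{10}(y_t−ȳ)(y_{t+1}−ȳ) = -243.4246
Denominator Σ(y_t−ȳ)² = 1069.7291
r_1 = -243.4246 / 1069.7291 = -0.228

-0.228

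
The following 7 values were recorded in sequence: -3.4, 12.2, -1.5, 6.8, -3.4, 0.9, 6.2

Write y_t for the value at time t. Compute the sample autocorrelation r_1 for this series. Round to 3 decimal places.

Mean ȳ = (-3.4 + 12.2 − 1.5 + 6.8 − 3.4 + 0.9 + 6.2)/7 = 2.5429
Deviations from mean: -5.9429, 9.6571, -4.0429, 4.2571, -5.9429, -1.6429, 3.6571
Σ(y_t−ȳ)(y_{t+1}−ȳ) = (-57.3910) + (-39.0424) + (-17.2110) + (-25.2996) + (9.7633) + (-6.0082) = -135.1890
Denominator Σ(y_t−ȳ)² = 214.4371
r_1 = -135.1890 / 214.4371 = -0.630

-0.630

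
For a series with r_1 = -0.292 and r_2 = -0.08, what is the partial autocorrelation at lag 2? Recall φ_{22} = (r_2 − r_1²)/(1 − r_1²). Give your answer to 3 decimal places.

φ_{22} = (r_2 − r_1²) / (1 − r_1²)
r_1² = (-0.292)² = 0.085264
Numerator = -0.08 − 0.0853 = -0.1653; denominator = 1 − 0.0853 = 0.9147
φ_{22} = -0.1653 / 0.9147 = -0.181

-0.181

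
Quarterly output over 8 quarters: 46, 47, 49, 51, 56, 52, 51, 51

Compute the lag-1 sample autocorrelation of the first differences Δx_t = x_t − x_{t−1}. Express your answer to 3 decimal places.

-0.071

First differences Δx: 1, 2, 2, 5, -4, -1, 0
Mean of differences = 0.7143
Numerator Σ(Δx_t−Δx̄)(Δx_{t+1}−Δx̄) = -3.3673
Denominator Σ(Δx_t−Δx̄)² = 47.4286
r_1(Δx) = -3.3673 / 47.4286 = -0.071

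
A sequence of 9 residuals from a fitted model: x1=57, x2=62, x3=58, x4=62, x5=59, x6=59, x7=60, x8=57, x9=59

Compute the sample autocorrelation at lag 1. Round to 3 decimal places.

Mean x̄ = (57 + 62 + 58 + 62 + 59 + 59 + 60 + 57 + 59)/9 = 59.2222
Numerator Σ_{t=1}^{8}(x_t−x̄)(x_{t+1}−x̄) = -14.9383
Denominator Σ(x_t−x̄)² = 27.5556
r_1 = -14.9383 / 27.5556 = -0.542

-0.542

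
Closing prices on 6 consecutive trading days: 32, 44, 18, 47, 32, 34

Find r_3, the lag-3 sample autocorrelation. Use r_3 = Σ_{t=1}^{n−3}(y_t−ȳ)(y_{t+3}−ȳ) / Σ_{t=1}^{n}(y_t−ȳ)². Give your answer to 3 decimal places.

Mean ȳ = (32 + 44 + 18 + 47 + 32 + 34)/6 = 34.5000
Numerator Σ_{t=1}^{3}(y_t−ȳ)(y_{t+3}−ȳ) = -46.7500
Denominator Σ(y_t−ȳ)² = 531.5000
r_3 = -46.7500 / 531.5000 = -0.088

-0.088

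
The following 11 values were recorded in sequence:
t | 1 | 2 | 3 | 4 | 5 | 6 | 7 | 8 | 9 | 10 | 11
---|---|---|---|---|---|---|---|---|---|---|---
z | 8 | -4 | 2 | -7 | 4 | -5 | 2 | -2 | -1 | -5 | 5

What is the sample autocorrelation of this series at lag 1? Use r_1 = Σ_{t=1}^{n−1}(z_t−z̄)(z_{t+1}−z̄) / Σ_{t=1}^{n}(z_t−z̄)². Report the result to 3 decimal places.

Mean z̄ = (8 − 4 + 2 − 7 + 4 − 5 + 2 − 2 − 1 − 5 + 5)/11 = -0.2727
Numerator Σ_{t=1}^{10}(z_t−z̄)(z_{t+1}−z̄) = -138.4380
Denominator Σ(z_t−z̄)² = 232.1818
r_1 = -138.4380 / 232.1818 = -0.596

-0.596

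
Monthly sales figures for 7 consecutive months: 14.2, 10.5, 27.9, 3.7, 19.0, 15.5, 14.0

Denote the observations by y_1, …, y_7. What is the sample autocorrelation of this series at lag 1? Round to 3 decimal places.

Mean ȳ = (14.2 + 10.5 + 27.9 + 3.7 + 19.0 + 15.5 + 14.0)/7 = 14.9714
Deviations from mean: -0.7714, -4.4714, 12.9286, -11.2714, 4.0286, 0.5286, -0.9714
Numerator Σ_{t=1}^{6}(y_t−ȳ)(y_{t+1}−ȳ) = -243.8751
Denominator Σ(y_t−ȳ)² = 332.2343
r_1 = -243.8751 / 332.2343 = -0.734

-0.734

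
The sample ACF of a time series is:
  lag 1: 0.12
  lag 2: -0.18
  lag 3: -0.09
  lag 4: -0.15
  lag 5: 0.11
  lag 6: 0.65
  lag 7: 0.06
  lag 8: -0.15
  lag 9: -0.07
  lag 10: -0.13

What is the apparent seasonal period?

6

The largest autocorrelation is r_6 = 0.65; the remaining lags stay at or below 0.12.
The dominant spike at lag 6 indicates a seasonal period of 6.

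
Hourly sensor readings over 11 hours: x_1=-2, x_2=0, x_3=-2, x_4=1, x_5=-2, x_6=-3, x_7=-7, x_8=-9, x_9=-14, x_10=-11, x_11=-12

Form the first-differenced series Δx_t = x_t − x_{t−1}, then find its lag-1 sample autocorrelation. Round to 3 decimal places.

-0.333

First differences Δx: 2, -2, 3, -3, -1, -4, -2, -5, 3, -1
Mean of differences = -1.0000
Numerator Σ(Δx_t−Δx̄)(Δx_{t+1}−Δx̄) = -24.0000
Denominator Σ(Δx_t−Δx̄)² = 72.0000
r_1(Δx) = -24.0000 / 72.0000 = -0.333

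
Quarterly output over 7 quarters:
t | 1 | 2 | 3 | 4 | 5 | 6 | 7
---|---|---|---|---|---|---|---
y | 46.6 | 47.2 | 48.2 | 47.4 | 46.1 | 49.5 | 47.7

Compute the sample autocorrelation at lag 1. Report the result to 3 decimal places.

Mean ȳ = (46.6 + 47.2 + 48.2 + 47.4 + 46.1 + 49.5 + 47.7)/7 = 47.5286
Deviations from mean: -0.9286, -0.3286, 0.6714, -0.1286, -1.4286, 1.9714, 0.1714
Σ(y_t−ȳ)(y_{t+1}−ȳ) = (0.3051) + (-0.2206) + (-0.0863) + (0.1837) + (-2.8163) + (0.3380) = -2.2965
Denominator Σ(y_t−ȳ)² = 7.3943
r_1 = -2.2965 / 7.3943 = -0.311

-0.311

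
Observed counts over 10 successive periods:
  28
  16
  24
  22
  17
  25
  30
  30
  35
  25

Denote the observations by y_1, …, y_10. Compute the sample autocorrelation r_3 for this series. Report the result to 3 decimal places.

Mean ȳ = (28 + 16 + 24 + 22 + 17 + 25 + 30 + 30 + 35 + 25)/10 = 25.2000
Σ(y_t−ȳ)(y_{t+3}−ȳ) = (-8.9600) + (75.4400) + (0.2400) + (-15.3600) + (-39.3600) + (-1.9600) + (-0.9600) = 9.0800
Denominator Σ(y_t−ȳ)² = 313.6000
r_3 = 9.0800 / 313.6000 = 0.029

0.029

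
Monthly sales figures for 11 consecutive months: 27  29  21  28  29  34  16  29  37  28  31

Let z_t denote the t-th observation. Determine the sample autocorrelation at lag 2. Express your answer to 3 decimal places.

Mean z̄ = (27 + 29 + 21 + 28 + 29 + 34 + 16 + 29 + 37 + 28 + 31)/11 = 28.0909
Numerator Σ_{t=1}^{9}(z_t−z̄)(z_{t+2}−z̄) = -86.8347
Denominator Σ(z_t−z̄)² = 322.9091
r_2 = -86.8347 / 322.9091 = -0.269

-0.269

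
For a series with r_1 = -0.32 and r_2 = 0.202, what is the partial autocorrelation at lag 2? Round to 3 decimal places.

φ_{22} = (r_2 − r_1²) / (1 − r_1²)
r_1² = (-0.32)² = 0.1024
Numerator = 0.202 − 0.1024 = 0.0996; denominator = 1 − 0.1024 = 0.8976
φ_{22} = 0.0996 / 0.8976 = 0.111

0.111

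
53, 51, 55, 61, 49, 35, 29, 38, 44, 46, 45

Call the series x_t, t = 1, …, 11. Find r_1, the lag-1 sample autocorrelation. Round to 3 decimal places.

0.652

Mean x̄ = (53 + 51 + 55 + 61 + 49 + 35 + 29 + 38 + 44 + 46 + 45)/11 = 46.0000
Numerator Σ_{t=1}^{10}(x_t−x̄)(x_{t+1}−x̄) = 566.0000
Denominator Σ(x_t−x̄)² = 868.0000
r_1 = 566.0000 / 868.0000 = 0.652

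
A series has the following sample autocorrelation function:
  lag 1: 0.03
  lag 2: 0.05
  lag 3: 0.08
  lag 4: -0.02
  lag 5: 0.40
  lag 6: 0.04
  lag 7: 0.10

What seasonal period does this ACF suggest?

The largest autocorrelation is r_5 = 0.40; the remaining lags stay at or below 0.10.
The dominant spike at lag 5 indicates a seasonal period of 5.

5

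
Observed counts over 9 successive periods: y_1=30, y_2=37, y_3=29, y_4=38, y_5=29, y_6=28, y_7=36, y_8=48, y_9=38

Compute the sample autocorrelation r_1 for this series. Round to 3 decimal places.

Mean ȳ = (30 + 37 + 29 + 38 + 29 + 28 + 36 + 48 + 38)/9 = 34.7778
Numerator Σ_{t=1}^{8}(y_t−ȳ)(y_{t+1}−ȳ) = 28.9506
Denominator Σ(y_t−ȳ)² = 337.5556
r_1 = 28.9506 / 337.5556 = 0.086

0.086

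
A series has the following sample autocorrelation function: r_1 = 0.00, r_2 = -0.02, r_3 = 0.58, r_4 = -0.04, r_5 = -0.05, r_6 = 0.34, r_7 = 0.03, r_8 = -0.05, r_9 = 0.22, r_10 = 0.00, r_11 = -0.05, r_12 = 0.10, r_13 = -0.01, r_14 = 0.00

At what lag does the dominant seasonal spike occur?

The largest autocorrelation is r_3 = 0.58, with weaker echoes at lags 6 (0.34) and 9 (0.22); the remaining lags stay at or below 0.10.
The dominant spike at lag 3 indicates a seasonal period of 3.

3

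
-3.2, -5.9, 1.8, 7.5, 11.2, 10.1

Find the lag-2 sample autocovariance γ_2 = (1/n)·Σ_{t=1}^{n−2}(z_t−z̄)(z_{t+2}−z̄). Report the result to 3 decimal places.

-2.184

Mean z̄ = (-3.2 − 5.9 + 1.8 + 7.5 + 11.2 + 10.1)/6 = 3.5833
Deviations: -6.7833, -9.4833, -1.7833, 3.9167, 7.6167, 6.5167
Σ_{t=1}^{4}(z_t−z̄)(z_{t+2}−z̄) = -13.1056
γ_2 = -13.1056 / 6 = -2.184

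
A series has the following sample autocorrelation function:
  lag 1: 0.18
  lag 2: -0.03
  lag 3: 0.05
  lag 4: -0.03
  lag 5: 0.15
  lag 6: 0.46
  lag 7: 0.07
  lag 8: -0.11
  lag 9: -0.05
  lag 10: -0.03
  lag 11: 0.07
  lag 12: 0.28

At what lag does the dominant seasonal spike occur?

6

The largest autocorrelation is r_6 = 0.46, with a weaker echo at lag 12 (0.28); the remaining lags stay at or below 0.18.
The dominant spike at lag 6 indicates a seasonal period of 6.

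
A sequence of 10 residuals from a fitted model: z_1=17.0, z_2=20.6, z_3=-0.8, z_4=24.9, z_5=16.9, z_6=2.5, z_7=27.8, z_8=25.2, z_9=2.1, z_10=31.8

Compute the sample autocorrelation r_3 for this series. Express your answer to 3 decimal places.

Mean z̄ = (17.0 + 20.6 − 0.8 + 24.9 + 16.9 + 2.5 + 27.8 + 25.2 + 2.1 + 31.8)/10 = 16.8000
Numerator Σ_{t=1}^{7}(z_t−z̄)(z_{t+3}−z̄) = 718.8300
Denominator Σ(z_t−z̄)² = 1227.0000
r_3 = 718.8300 / 1227.0000 = 0.586

0.586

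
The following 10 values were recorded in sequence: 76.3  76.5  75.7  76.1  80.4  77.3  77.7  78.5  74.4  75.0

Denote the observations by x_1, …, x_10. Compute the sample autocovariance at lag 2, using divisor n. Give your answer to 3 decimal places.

Mean x̄ = (76.3 + 76.5 + 75.7 + 76.1 + 80.4 + 77.3 + 77.7 + 78.5 + 74.4 + 75.0)/10 = 76.7900
Σ_{t=1}^{8}(x_t−x̄)(x_{t+2}−x̄) = -4.6312
γ_2 = -4.6312 / 10 = -0.463

-0.463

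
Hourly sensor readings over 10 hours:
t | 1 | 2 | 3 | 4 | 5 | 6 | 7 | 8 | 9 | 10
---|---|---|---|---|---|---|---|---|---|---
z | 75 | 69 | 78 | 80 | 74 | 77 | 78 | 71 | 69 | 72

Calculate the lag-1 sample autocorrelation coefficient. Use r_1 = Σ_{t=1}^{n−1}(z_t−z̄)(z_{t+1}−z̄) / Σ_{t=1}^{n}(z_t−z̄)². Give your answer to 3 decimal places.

Mean z̄ = (75 + 69 + 78 + 80 + 74 + 77 + 78 + 71 + 69 + 72)/10 = 74.3000
Numerator Σ_{t=1}^{9}(z_t−z̄)(z_{t+1}−z̄) = 22.7100
Denominator Σ(z_t−z̄)² = 140.1000
r_1 = 22.7100 / 140.1000 = 0.162

0.162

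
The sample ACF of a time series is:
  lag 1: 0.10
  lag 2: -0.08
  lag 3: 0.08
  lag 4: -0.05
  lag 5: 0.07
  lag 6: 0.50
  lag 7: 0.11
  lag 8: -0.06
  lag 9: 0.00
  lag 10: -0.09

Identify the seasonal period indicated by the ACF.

The largest autocorrelation is r_6 = 0.50; the remaining lags stay at or below 0.11.
The dominant spike at lag 6 indicates a seasonal period of 6.

6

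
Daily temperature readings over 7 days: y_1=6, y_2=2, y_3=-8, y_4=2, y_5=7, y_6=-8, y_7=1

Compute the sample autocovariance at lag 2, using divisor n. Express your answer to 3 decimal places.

Mean ȳ = (6 + 2 − 8 + 2 + 7 − 8 + 1)/7 = 0.2857
Deviations: 5.7143, 1.7143, -8.2857, 1.7143, 6.7143, -8.2857, 0.7143
Σ_{t=1}^{5}(y_t−ȳ)(y_{t+2}−ȳ) = -109.4490
γ_2 = -109.4490 / 7 = -15.636

-15.636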